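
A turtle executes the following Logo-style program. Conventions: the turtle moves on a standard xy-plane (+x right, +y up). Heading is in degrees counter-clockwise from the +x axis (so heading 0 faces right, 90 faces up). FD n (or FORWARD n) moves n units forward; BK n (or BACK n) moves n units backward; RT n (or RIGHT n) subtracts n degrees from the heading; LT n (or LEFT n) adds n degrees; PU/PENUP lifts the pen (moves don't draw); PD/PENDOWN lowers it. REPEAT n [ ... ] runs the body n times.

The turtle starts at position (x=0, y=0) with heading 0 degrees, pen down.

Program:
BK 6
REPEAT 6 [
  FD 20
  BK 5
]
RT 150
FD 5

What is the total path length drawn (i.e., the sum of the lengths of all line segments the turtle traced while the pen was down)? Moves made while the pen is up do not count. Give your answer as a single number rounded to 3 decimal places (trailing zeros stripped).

Executing turtle program step by step:
Start: pos=(0,0), heading=0, pen down
BK 6: (0,0) -> (-6,0) [heading=0, draw]
REPEAT 6 [
  -- iteration 1/6 --
  FD 20: (-6,0) -> (14,0) [heading=0, draw]
  BK 5: (14,0) -> (9,0) [heading=0, draw]
  -- iteration 2/6 --
  FD 20: (9,0) -> (29,0) [heading=0, draw]
  BK 5: (29,0) -> (24,0) [heading=0, draw]
  -- iteration 3/6 --
  FD 20: (24,0) -> (44,0) [heading=0, draw]
  BK 5: (44,0) -> (39,0) [heading=0, draw]
  -- iteration 4/6 --
  FD 20: (39,0) -> (59,0) [heading=0, draw]
  BK 5: (59,0) -> (54,0) [heading=0, draw]
  -- iteration 5/6 --
  FD 20: (54,0) -> (74,0) [heading=0, draw]
  BK 5: (74,0) -> (69,0) [heading=0, draw]
  -- iteration 6/6 --
  FD 20: (69,0) -> (89,0) [heading=0, draw]
  BK 5: (89,0) -> (84,0) [heading=0, draw]
]
RT 150: heading 0 -> 210
FD 5: (84,0) -> (79.67,-2.5) [heading=210, draw]
Final: pos=(79.67,-2.5), heading=210, 14 segment(s) drawn

Segment lengths:
  seg 1: (0,0) -> (-6,0), length = 6
  seg 2: (-6,0) -> (14,0), length = 20
  seg 3: (14,0) -> (9,0), length = 5
  seg 4: (9,0) -> (29,0), length = 20
  seg 5: (29,0) -> (24,0), length = 5
  seg 6: (24,0) -> (44,0), length = 20
  seg 7: (44,0) -> (39,0), length = 5
  seg 8: (39,0) -> (59,0), length = 20
  seg 9: (59,0) -> (54,0), length = 5
  seg 10: (54,0) -> (74,0), length = 20
  seg 11: (74,0) -> (69,0), length = 5
  seg 12: (69,0) -> (89,0), length = 20
  seg 13: (89,0) -> (84,0), length = 5
  seg 14: (84,0) -> (79.67,-2.5), length = 5
Total = 161

Answer: 161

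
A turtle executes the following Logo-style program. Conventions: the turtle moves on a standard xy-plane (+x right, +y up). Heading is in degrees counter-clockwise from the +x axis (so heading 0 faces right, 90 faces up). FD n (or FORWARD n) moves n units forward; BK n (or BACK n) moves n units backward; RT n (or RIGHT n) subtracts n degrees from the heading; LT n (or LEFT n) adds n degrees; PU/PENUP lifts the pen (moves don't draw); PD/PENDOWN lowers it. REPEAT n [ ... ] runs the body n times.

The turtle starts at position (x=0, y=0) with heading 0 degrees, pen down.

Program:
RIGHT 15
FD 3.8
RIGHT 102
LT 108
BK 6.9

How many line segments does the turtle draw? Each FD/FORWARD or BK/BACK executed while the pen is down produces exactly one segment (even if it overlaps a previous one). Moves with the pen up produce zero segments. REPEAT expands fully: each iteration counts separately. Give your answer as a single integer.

Executing turtle program step by step:
Start: pos=(0,0), heading=0, pen down
RT 15: heading 0 -> 345
FD 3.8: (0,0) -> (3.671,-0.984) [heading=345, draw]
RT 102: heading 345 -> 243
LT 108: heading 243 -> 351
BK 6.9: (3.671,-0.984) -> (-3.145,0.096) [heading=351, draw]
Final: pos=(-3.145,0.096), heading=351, 2 segment(s) drawn
Segments drawn: 2

Answer: 2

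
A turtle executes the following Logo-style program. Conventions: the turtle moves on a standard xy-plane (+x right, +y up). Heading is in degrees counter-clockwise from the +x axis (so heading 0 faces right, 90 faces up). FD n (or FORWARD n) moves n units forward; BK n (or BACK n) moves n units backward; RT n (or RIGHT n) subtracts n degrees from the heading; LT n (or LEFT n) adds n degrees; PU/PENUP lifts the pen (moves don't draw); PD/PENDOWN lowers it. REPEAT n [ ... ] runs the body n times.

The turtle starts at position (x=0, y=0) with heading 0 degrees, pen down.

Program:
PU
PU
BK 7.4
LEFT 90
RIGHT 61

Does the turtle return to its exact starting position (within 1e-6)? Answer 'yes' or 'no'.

Executing turtle program step by step:
Start: pos=(0,0), heading=0, pen down
PU: pen up
PU: pen up
BK 7.4: (0,0) -> (-7.4,0) [heading=0, move]
LT 90: heading 0 -> 90
RT 61: heading 90 -> 29
Final: pos=(-7.4,0), heading=29, 0 segment(s) drawn

Start position: (0, 0)
Final position: (-7.4, 0)
Distance = 7.4; >= 1e-6 -> NOT closed

Answer: no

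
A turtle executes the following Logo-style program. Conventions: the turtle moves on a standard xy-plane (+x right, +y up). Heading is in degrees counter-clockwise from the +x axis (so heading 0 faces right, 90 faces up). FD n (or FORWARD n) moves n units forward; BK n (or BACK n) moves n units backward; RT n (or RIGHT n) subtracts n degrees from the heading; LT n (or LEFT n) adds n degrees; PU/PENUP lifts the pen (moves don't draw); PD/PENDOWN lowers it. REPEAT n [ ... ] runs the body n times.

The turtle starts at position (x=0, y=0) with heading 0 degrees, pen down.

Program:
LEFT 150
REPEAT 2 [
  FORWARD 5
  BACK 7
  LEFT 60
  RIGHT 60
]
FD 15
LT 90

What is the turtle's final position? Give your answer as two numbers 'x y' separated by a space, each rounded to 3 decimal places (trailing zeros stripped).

Answer: -9.526 5.5

Derivation:
Executing turtle program step by step:
Start: pos=(0,0), heading=0, pen down
LT 150: heading 0 -> 150
REPEAT 2 [
  -- iteration 1/2 --
  FD 5: (0,0) -> (-4.33,2.5) [heading=150, draw]
  BK 7: (-4.33,2.5) -> (1.732,-1) [heading=150, draw]
  LT 60: heading 150 -> 210
  RT 60: heading 210 -> 150
  -- iteration 2/2 --
  FD 5: (1.732,-1) -> (-2.598,1.5) [heading=150, draw]
  BK 7: (-2.598,1.5) -> (3.464,-2) [heading=150, draw]
  LT 60: heading 150 -> 210
  RT 60: heading 210 -> 150
]
FD 15: (3.464,-2) -> (-9.526,5.5) [heading=150, draw]
LT 90: heading 150 -> 240
Final: pos=(-9.526,5.5), heading=240, 5 segment(s) drawn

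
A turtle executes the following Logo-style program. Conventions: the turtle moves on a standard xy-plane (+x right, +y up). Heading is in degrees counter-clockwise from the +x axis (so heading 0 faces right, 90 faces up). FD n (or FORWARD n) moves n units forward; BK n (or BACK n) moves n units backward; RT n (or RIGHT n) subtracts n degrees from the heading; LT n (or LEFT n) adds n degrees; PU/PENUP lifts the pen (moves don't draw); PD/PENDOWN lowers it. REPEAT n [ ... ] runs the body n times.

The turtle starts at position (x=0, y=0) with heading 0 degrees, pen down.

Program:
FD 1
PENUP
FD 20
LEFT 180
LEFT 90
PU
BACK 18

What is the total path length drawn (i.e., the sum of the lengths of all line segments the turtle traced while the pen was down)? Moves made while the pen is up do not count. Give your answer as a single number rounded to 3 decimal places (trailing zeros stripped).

Executing turtle program step by step:
Start: pos=(0,0), heading=0, pen down
FD 1: (0,0) -> (1,0) [heading=0, draw]
PU: pen up
FD 20: (1,0) -> (21,0) [heading=0, move]
LT 180: heading 0 -> 180
LT 90: heading 180 -> 270
PU: pen up
BK 18: (21,0) -> (21,18) [heading=270, move]
Final: pos=(21,18), heading=270, 1 segment(s) drawn

Segment lengths:
  seg 1: (0,0) -> (1,0), length = 1
Total = 1

Answer: 1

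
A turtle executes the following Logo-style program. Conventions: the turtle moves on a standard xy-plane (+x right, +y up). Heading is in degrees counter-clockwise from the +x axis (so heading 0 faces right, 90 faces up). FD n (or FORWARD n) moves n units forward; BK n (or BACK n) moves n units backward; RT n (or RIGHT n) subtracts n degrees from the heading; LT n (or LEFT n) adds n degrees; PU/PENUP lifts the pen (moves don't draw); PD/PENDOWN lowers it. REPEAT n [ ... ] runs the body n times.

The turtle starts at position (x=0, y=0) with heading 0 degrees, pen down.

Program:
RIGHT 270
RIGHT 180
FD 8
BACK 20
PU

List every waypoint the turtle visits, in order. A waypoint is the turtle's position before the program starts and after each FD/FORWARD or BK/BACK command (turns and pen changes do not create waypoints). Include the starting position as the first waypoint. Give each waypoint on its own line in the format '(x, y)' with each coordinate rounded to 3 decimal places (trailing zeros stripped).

Executing turtle program step by step:
Start: pos=(0,0), heading=0, pen down
RT 270: heading 0 -> 90
RT 180: heading 90 -> 270
FD 8: (0,0) -> (0,-8) [heading=270, draw]
BK 20: (0,-8) -> (0,12) [heading=270, draw]
PU: pen up
Final: pos=(0,12), heading=270, 2 segment(s) drawn
Waypoints (3 total):
(0, 0)
(0, -8)
(0, 12)

Answer: (0, 0)
(0, -8)
(0, 12)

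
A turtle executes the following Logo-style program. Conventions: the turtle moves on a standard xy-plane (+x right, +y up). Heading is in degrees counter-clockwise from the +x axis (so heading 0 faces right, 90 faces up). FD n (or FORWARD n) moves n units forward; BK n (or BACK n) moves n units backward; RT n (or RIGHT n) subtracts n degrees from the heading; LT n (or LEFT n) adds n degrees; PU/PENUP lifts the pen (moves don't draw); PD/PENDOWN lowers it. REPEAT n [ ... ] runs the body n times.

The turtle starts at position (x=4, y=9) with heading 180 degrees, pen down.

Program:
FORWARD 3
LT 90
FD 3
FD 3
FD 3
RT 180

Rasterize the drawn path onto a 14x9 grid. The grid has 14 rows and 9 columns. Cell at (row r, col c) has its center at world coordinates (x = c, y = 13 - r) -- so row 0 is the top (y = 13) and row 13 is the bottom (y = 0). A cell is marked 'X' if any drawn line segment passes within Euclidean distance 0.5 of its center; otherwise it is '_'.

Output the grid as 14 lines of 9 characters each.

Segment 0: (4,9) -> (1,9)
Segment 1: (1,9) -> (1,6)
Segment 2: (1,6) -> (1,3)
Segment 3: (1,3) -> (1,0)

Answer: _________
_________
_________
_________
_XXXX____
_X_______
_X_______
_X_______
_X_______
_X_______
_X_______
_X_______
_X_______
_X_______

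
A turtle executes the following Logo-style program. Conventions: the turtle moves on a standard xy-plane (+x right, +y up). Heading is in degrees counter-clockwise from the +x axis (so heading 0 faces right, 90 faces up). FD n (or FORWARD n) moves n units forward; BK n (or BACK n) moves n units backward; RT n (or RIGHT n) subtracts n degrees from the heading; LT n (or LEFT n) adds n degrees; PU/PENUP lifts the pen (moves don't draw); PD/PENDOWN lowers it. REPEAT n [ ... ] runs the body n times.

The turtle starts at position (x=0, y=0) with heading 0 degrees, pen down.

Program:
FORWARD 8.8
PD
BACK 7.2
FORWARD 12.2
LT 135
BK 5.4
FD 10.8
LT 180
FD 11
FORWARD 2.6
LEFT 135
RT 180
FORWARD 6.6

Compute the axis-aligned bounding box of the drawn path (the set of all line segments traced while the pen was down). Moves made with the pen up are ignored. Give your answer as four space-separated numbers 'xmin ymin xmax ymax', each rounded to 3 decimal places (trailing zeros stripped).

Executing turtle program step by step:
Start: pos=(0,0), heading=0, pen down
FD 8.8: (0,0) -> (8.8,0) [heading=0, draw]
PD: pen down
BK 7.2: (8.8,0) -> (1.6,0) [heading=0, draw]
FD 12.2: (1.6,0) -> (13.8,0) [heading=0, draw]
LT 135: heading 0 -> 135
BK 5.4: (13.8,0) -> (17.618,-3.818) [heading=135, draw]
FD 10.8: (17.618,-3.818) -> (9.982,3.818) [heading=135, draw]
LT 180: heading 135 -> 315
FD 11: (9.982,3.818) -> (17.76,-3.96) [heading=315, draw]
FD 2.6: (17.76,-3.96) -> (19.598,-5.798) [heading=315, draw]
LT 135: heading 315 -> 90
RT 180: heading 90 -> 270
FD 6.6: (19.598,-5.798) -> (19.598,-12.398) [heading=270, draw]
Final: pos=(19.598,-12.398), heading=270, 8 segment(s) drawn

Segment endpoints: x in {0, 1.6, 8.8, 9.982, 13.8, 17.618, 17.76, 19.598}, y in {-12.398, -5.798, -3.96, -3.818, 0, 3.818}
xmin=0, ymin=-12.398, xmax=19.598, ymax=3.818

Answer: 0 -12.398 19.598 3.818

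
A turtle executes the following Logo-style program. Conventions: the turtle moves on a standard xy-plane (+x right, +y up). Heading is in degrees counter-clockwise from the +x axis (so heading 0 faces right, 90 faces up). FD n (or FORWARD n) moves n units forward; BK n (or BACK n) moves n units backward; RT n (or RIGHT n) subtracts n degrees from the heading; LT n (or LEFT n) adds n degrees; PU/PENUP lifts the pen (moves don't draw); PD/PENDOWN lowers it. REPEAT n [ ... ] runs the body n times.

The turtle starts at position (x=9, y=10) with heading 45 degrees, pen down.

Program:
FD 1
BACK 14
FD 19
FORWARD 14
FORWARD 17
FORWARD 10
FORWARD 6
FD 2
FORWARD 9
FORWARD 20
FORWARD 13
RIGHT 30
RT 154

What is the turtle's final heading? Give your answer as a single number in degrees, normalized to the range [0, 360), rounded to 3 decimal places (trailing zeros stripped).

Executing turtle program step by step:
Start: pos=(9,10), heading=45, pen down
FD 1: (9,10) -> (9.707,10.707) [heading=45, draw]
BK 14: (9.707,10.707) -> (-0.192,0.808) [heading=45, draw]
FD 19: (-0.192,0.808) -> (13.243,14.243) [heading=45, draw]
FD 14: (13.243,14.243) -> (23.142,24.142) [heading=45, draw]
FD 17: (23.142,24.142) -> (35.163,36.163) [heading=45, draw]
FD 10: (35.163,36.163) -> (42.234,43.234) [heading=45, draw]
FD 6: (42.234,43.234) -> (46.477,47.477) [heading=45, draw]
FD 2: (46.477,47.477) -> (47.891,48.891) [heading=45, draw]
FD 9: (47.891,48.891) -> (54.255,55.255) [heading=45, draw]
FD 20: (54.255,55.255) -> (68.397,69.397) [heading=45, draw]
FD 13: (68.397,69.397) -> (77.589,78.589) [heading=45, draw]
RT 30: heading 45 -> 15
RT 154: heading 15 -> 221
Final: pos=(77.589,78.589), heading=221, 11 segment(s) drawn

Answer: 221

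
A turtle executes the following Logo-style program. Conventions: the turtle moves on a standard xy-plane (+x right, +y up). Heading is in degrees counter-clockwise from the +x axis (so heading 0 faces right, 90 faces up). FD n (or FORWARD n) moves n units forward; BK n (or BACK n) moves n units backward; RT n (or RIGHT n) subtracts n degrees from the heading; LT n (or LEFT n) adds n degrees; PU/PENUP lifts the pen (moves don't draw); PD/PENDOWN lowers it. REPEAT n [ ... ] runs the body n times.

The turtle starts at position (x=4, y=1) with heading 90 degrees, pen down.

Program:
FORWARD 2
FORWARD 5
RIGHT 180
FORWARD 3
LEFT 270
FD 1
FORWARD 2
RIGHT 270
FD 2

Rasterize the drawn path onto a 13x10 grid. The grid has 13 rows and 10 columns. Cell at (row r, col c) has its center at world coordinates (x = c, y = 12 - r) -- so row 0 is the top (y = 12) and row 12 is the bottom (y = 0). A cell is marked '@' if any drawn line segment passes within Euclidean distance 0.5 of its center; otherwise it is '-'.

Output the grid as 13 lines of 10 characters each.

Segment 0: (4,1) -> (4,3)
Segment 1: (4,3) -> (4,8)
Segment 2: (4,8) -> (4,5)
Segment 3: (4,5) -> (3,5)
Segment 4: (3,5) -> (1,5)
Segment 5: (1,5) -> (1,3)

Answer: ----------
----------
----------
----------
----@-----
----@-----
----@-----
-@@@@-----
-@--@-----
-@--@-----
----@-----
----@-----
----------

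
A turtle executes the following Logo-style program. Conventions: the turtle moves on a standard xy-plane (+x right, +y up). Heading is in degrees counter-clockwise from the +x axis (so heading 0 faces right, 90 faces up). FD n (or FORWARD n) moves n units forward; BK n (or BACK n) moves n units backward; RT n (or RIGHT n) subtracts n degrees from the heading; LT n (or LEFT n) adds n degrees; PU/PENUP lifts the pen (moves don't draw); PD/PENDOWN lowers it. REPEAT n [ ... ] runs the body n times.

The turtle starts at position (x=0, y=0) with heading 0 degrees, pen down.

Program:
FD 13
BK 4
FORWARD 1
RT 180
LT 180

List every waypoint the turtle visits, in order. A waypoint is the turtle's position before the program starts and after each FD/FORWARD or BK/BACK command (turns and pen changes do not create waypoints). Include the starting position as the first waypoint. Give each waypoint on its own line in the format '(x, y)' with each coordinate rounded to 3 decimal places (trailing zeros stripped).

Answer: (0, 0)
(13, 0)
(9, 0)
(10, 0)

Derivation:
Executing turtle program step by step:
Start: pos=(0,0), heading=0, pen down
FD 13: (0,0) -> (13,0) [heading=0, draw]
BK 4: (13,0) -> (9,0) [heading=0, draw]
FD 1: (9,0) -> (10,0) [heading=0, draw]
RT 180: heading 0 -> 180
LT 180: heading 180 -> 0
Final: pos=(10,0), heading=0, 3 segment(s) drawn
Waypoints (4 total):
(0, 0)
(13, 0)
(9, 0)
(10, 0)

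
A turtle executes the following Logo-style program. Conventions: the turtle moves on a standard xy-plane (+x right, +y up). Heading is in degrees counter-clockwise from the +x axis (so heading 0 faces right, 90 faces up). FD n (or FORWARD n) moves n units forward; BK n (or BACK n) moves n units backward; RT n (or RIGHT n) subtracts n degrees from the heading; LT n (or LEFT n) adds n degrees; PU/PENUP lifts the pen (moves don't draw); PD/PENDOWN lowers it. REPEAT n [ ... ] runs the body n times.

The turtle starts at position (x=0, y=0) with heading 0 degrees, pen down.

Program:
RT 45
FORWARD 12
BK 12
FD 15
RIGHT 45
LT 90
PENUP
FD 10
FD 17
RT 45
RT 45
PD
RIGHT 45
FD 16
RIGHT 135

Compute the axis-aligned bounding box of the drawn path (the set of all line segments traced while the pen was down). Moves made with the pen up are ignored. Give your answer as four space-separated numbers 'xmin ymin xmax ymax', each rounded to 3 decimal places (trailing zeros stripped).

Answer: 0 -21.92 37.607 0

Derivation:
Executing turtle program step by step:
Start: pos=(0,0), heading=0, pen down
RT 45: heading 0 -> 315
FD 12: (0,0) -> (8.485,-8.485) [heading=315, draw]
BK 12: (8.485,-8.485) -> (0,0) [heading=315, draw]
FD 15: (0,0) -> (10.607,-10.607) [heading=315, draw]
RT 45: heading 315 -> 270
LT 90: heading 270 -> 0
PU: pen up
FD 10: (10.607,-10.607) -> (20.607,-10.607) [heading=0, move]
FD 17: (20.607,-10.607) -> (37.607,-10.607) [heading=0, move]
RT 45: heading 0 -> 315
RT 45: heading 315 -> 270
PD: pen down
RT 45: heading 270 -> 225
FD 16: (37.607,-10.607) -> (26.293,-21.92) [heading=225, draw]
RT 135: heading 225 -> 90
Final: pos=(26.293,-21.92), heading=90, 4 segment(s) drawn

Segment endpoints: x in {0, 8.485, 10.607, 26.293, 37.607}, y in {-21.92, -10.607, -8.485, 0}
xmin=0, ymin=-21.92, xmax=37.607, ymax=0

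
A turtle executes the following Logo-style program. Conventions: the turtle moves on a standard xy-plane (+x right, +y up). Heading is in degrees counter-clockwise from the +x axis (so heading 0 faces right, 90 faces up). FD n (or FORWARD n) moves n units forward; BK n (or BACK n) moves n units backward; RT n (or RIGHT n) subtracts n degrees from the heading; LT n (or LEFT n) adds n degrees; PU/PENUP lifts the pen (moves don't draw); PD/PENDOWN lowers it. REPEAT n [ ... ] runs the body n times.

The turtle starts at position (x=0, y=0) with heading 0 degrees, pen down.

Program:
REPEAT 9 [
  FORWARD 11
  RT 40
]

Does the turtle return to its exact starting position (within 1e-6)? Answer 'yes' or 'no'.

Answer: yes

Derivation:
Executing turtle program step by step:
Start: pos=(0,0), heading=0, pen down
REPEAT 9 [
  -- iteration 1/9 --
  FD 11: (0,0) -> (11,0) [heading=0, draw]
  RT 40: heading 0 -> 320
  -- iteration 2/9 --
  FD 11: (11,0) -> (19.426,-7.071) [heading=320, draw]
  RT 40: heading 320 -> 280
  -- iteration 3/9 --
  FD 11: (19.426,-7.071) -> (21.337,-17.904) [heading=280, draw]
  RT 40: heading 280 -> 240
  -- iteration 4/9 --
  FD 11: (21.337,-17.904) -> (15.837,-27.43) [heading=240, draw]
  RT 40: heading 240 -> 200
  -- iteration 5/9 --
  FD 11: (15.837,-27.43) -> (5.5,-31.192) [heading=200, draw]
  RT 40: heading 200 -> 160
  -- iteration 6/9 --
  FD 11: (5.5,-31.192) -> (-4.837,-27.43) [heading=160, draw]
  RT 40: heading 160 -> 120
  -- iteration 7/9 --
  FD 11: (-4.837,-27.43) -> (-10.337,-17.904) [heading=120, draw]
  RT 40: heading 120 -> 80
  -- iteration 8/9 --
  FD 11: (-10.337,-17.904) -> (-8.426,-7.071) [heading=80, draw]
  RT 40: heading 80 -> 40
  -- iteration 9/9 --
  FD 11: (-8.426,-7.071) -> (0,0) [heading=40, draw]
  RT 40: heading 40 -> 0
]
Final: pos=(0,0), heading=0, 9 segment(s) drawn

Start position: (0, 0)
Final position: (0, 0)
Distance = 0; < 1e-6 -> CLOSED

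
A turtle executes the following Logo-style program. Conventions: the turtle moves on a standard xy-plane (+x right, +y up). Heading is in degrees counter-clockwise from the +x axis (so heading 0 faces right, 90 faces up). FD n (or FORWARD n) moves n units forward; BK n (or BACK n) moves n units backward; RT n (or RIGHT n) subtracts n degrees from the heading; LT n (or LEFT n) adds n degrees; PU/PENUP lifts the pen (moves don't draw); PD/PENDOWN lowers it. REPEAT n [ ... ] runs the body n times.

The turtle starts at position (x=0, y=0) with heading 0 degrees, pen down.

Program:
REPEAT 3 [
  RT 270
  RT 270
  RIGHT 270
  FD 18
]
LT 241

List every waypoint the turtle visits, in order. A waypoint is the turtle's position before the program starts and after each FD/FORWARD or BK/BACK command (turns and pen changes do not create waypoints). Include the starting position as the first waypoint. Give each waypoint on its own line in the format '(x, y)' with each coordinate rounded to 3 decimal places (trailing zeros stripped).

Executing turtle program step by step:
Start: pos=(0,0), heading=0, pen down
REPEAT 3 [
  -- iteration 1/3 --
  RT 270: heading 0 -> 90
  RT 270: heading 90 -> 180
  RT 270: heading 180 -> 270
  FD 18: (0,0) -> (0,-18) [heading=270, draw]
  -- iteration 2/3 --
  RT 270: heading 270 -> 0
  RT 270: heading 0 -> 90
  RT 270: heading 90 -> 180
  FD 18: (0,-18) -> (-18,-18) [heading=180, draw]
  -- iteration 3/3 --
  RT 270: heading 180 -> 270
  RT 270: heading 270 -> 0
  RT 270: heading 0 -> 90
  FD 18: (-18,-18) -> (-18,0) [heading=90, draw]
]
LT 241: heading 90 -> 331
Final: pos=(-18,0), heading=331, 3 segment(s) drawn
Waypoints (4 total):
(0, 0)
(0, -18)
(-18, -18)
(-18, 0)

Answer: (0, 0)
(0, -18)
(-18, -18)
(-18, 0)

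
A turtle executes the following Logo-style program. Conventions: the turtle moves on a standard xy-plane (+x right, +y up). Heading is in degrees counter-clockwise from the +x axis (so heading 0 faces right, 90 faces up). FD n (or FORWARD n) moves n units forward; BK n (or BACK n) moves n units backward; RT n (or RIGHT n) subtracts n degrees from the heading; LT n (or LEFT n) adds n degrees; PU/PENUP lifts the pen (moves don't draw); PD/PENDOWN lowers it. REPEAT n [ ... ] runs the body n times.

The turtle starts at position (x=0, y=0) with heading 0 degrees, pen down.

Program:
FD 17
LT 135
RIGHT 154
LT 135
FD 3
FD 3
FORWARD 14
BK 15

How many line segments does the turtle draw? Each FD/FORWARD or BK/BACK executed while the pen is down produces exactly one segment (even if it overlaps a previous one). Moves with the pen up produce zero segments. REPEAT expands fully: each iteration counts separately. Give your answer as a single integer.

Executing turtle program step by step:
Start: pos=(0,0), heading=0, pen down
FD 17: (0,0) -> (17,0) [heading=0, draw]
LT 135: heading 0 -> 135
RT 154: heading 135 -> 341
LT 135: heading 341 -> 116
FD 3: (17,0) -> (15.685,2.696) [heading=116, draw]
FD 3: (15.685,2.696) -> (14.37,5.393) [heading=116, draw]
FD 14: (14.37,5.393) -> (8.233,17.976) [heading=116, draw]
BK 15: (8.233,17.976) -> (14.808,4.494) [heading=116, draw]
Final: pos=(14.808,4.494), heading=116, 5 segment(s) drawn
Segments drawn: 5

Answer: 5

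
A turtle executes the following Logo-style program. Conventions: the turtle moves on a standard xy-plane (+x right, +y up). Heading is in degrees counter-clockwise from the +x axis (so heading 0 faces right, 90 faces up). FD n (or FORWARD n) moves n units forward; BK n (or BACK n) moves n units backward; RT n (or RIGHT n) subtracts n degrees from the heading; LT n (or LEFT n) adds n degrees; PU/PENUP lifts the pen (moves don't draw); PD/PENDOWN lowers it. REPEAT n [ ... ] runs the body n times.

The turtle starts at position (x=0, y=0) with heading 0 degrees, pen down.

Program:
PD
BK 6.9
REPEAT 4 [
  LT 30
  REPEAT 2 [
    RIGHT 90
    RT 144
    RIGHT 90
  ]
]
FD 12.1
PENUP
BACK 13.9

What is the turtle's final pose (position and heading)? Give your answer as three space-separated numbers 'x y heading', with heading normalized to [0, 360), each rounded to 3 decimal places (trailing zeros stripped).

Executing turtle program step by step:
Start: pos=(0,0), heading=0, pen down
PD: pen down
BK 6.9: (0,0) -> (-6.9,0) [heading=0, draw]
REPEAT 4 [
  -- iteration 1/4 --
  LT 30: heading 0 -> 30
  REPEAT 2 [
    -- iteration 1/2 --
    RT 90: heading 30 -> 300
    RT 144: heading 300 -> 156
    RT 90: heading 156 -> 66
    -- iteration 2/2 --
    RT 90: heading 66 -> 336
    RT 144: heading 336 -> 192
    RT 90: heading 192 -> 102
  ]
  -- iteration 2/4 --
  LT 30: heading 102 -> 132
  REPEAT 2 [
    -- iteration 1/2 --
    RT 90: heading 132 -> 42
    RT 144: heading 42 -> 258
    RT 90: heading 258 -> 168
    -- iteration 2/2 --
    RT 90: heading 168 -> 78
    RT 144: heading 78 -> 294
    RT 90: heading 294 -> 204
  ]
  -- iteration 3/4 --
  LT 30: heading 204 -> 234
  REPEAT 2 [
    -- iteration 1/2 --
    RT 90: heading 234 -> 144
    RT 144: heading 144 -> 0
    RT 90: heading 0 -> 270
    -- iteration 2/2 --
    RT 90: heading 270 -> 180
    RT 144: heading 180 -> 36
    RT 90: heading 36 -> 306
  ]
  -- iteration 4/4 --
  LT 30: heading 306 -> 336
  REPEAT 2 [
    -- iteration 1/2 --
    RT 90: heading 336 -> 246
    RT 144: heading 246 -> 102
    RT 90: heading 102 -> 12
    -- iteration 2/2 --
    RT 90: heading 12 -> 282
    RT 144: heading 282 -> 138
    RT 90: heading 138 -> 48
  ]
]
FD 12.1: (-6.9,0) -> (1.196,8.992) [heading=48, draw]
PU: pen up
BK 13.9: (1.196,8.992) -> (-8.104,-1.338) [heading=48, move]
Final: pos=(-8.104,-1.338), heading=48, 2 segment(s) drawn

Answer: -8.104 -1.338 48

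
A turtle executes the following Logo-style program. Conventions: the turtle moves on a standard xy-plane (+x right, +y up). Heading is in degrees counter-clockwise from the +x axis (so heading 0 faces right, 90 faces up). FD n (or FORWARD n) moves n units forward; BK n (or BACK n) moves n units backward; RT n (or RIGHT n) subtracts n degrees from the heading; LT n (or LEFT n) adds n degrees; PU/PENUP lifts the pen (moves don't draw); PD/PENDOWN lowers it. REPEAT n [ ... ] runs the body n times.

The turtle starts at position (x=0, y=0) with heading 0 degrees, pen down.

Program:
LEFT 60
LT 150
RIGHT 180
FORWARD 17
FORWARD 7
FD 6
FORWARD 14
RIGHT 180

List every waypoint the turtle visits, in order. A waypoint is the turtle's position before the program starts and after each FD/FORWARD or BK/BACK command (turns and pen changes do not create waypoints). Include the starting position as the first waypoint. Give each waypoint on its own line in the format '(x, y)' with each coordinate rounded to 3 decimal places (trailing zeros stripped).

Executing turtle program step by step:
Start: pos=(0,0), heading=0, pen down
LT 60: heading 0 -> 60
LT 150: heading 60 -> 210
RT 180: heading 210 -> 30
FD 17: (0,0) -> (14.722,8.5) [heading=30, draw]
FD 7: (14.722,8.5) -> (20.785,12) [heading=30, draw]
FD 6: (20.785,12) -> (25.981,15) [heading=30, draw]
FD 14: (25.981,15) -> (38.105,22) [heading=30, draw]
RT 180: heading 30 -> 210
Final: pos=(38.105,22), heading=210, 4 segment(s) drawn
Waypoints (5 total):
(0, 0)
(14.722, 8.5)
(20.785, 12)
(25.981, 15)
(38.105, 22)

Answer: (0, 0)
(14.722, 8.5)
(20.785, 12)
(25.981, 15)
(38.105, 22)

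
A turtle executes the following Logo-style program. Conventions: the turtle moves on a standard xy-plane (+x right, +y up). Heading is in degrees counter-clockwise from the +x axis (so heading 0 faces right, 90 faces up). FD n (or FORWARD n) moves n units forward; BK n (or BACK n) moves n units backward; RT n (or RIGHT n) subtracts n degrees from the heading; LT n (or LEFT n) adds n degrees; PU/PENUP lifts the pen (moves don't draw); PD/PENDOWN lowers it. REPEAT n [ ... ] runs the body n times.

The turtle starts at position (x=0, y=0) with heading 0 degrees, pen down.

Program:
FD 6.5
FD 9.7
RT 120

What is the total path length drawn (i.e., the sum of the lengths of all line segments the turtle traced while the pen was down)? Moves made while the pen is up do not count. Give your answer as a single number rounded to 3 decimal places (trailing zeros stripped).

Answer: 16.2

Derivation:
Executing turtle program step by step:
Start: pos=(0,0), heading=0, pen down
FD 6.5: (0,0) -> (6.5,0) [heading=0, draw]
FD 9.7: (6.5,0) -> (16.2,0) [heading=0, draw]
RT 120: heading 0 -> 240
Final: pos=(16.2,0), heading=240, 2 segment(s) drawn

Segment lengths:
  seg 1: (0,0) -> (6.5,0), length = 6.5
  seg 2: (6.5,0) -> (16.2,0), length = 9.7
Total = 16.2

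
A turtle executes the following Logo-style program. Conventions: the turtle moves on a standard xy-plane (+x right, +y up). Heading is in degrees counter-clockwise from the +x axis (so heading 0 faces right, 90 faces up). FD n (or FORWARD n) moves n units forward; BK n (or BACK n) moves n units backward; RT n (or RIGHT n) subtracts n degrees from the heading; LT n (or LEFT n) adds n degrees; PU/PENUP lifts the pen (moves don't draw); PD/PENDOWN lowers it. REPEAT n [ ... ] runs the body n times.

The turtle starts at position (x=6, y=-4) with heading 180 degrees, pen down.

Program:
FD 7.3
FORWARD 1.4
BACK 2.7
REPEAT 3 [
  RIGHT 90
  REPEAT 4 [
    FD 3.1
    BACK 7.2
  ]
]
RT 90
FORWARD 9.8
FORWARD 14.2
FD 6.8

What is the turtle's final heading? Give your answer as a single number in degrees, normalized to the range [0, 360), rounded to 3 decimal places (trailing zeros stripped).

Executing turtle program step by step:
Start: pos=(6,-4), heading=180, pen down
FD 7.3: (6,-4) -> (-1.3,-4) [heading=180, draw]
FD 1.4: (-1.3,-4) -> (-2.7,-4) [heading=180, draw]
BK 2.7: (-2.7,-4) -> (0,-4) [heading=180, draw]
REPEAT 3 [
  -- iteration 1/3 --
  RT 90: heading 180 -> 90
  REPEAT 4 [
    -- iteration 1/4 --
    FD 3.1: (0,-4) -> (0,-0.9) [heading=90, draw]
    BK 7.2: (0,-0.9) -> (0,-8.1) [heading=90, draw]
    -- iteration 2/4 --
    FD 3.1: (0,-8.1) -> (0,-5) [heading=90, draw]
    BK 7.2: (0,-5) -> (0,-12.2) [heading=90, draw]
    -- iteration 3/4 --
    FD 3.1: (0,-12.2) -> (0,-9.1) [heading=90, draw]
    BK 7.2: (0,-9.1) -> (0,-16.3) [heading=90, draw]
    -- iteration 4/4 --
    FD 3.1: (0,-16.3) -> (0,-13.2) [heading=90, draw]
    BK 7.2: (0,-13.2) -> (0,-20.4) [heading=90, draw]
  ]
  -- iteration 2/3 --
  RT 90: heading 90 -> 0
  REPEAT 4 [
    -- iteration 1/4 --
    FD 3.1: (0,-20.4) -> (3.1,-20.4) [heading=0, draw]
    BK 7.2: (3.1,-20.4) -> (-4.1,-20.4) [heading=0, draw]
    -- iteration 2/4 --
    FD 3.1: (-4.1,-20.4) -> (-1,-20.4) [heading=0, draw]
    BK 7.2: (-1,-20.4) -> (-8.2,-20.4) [heading=0, draw]
    -- iteration 3/4 --
    FD 3.1: (-8.2,-20.4) -> (-5.1,-20.4) [heading=0, draw]
    BK 7.2: (-5.1,-20.4) -> (-12.3,-20.4) [heading=0, draw]
    -- iteration 4/4 --
    FD 3.1: (-12.3,-20.4) -> (-9.2,-20.4) [heading=0, draw]
    BK 7.2: (-9.2,-20.4) -> (-16.4,-20.4) [heading=0, draw]
  ]
  -- iteration 3/3 --
  RT 90: heading 0 -> 270
  REPEAT 4 [
    -- iteration 1/4 --
    FD 3.1: (-16.4,-20.4) -> (-16.4,-23.5) [heading=270, draw]
    BK 7.2: (-16.4,-23.5) -> (-16.4,-16.3) [heading=270, draw]
    -- iteration 2/4 --
    FD 3.1: (-16.4,-16.3) -> (-16.4,-19.4) [heading=270, draw]
    BK 7.2: (-16.4,-19.4) -> (-16.4,-12.2) [heading=270, draw]
    -- iteration 3/4 --
    FD 3.1: (-16.4,-12.2) -> (-16.4,-15.3) [heading=270, draw]
    BK 7.2: (-16.4,-15.3) -> (-16.4,-8.1) [heading=270, draw]
    -- iteration 4/4 --
    FD 3.1: (-16.4,-8.1) -> (-16.4,-11.2) [heading=270, draw]
    BK 7.2: (-16.4,-11.2) -> (-16.4,-4) [heading=270, draw]
  ]
]
RT 90: heading 270 -> 180
FD 9.8: (-16.4,-4) -> (-26.2,-4) [heading=180, draw]
FD 14.2: (-26.2,-4) -> (-40.4,-4) [heading=180, draw]
FD 6.8: (-40.4,-4) -> (-47.2,-4) [heading=180, draw]
Final: pos=(-47.2,-4), heading=180, 30 segment(s) drawn

Answer: 180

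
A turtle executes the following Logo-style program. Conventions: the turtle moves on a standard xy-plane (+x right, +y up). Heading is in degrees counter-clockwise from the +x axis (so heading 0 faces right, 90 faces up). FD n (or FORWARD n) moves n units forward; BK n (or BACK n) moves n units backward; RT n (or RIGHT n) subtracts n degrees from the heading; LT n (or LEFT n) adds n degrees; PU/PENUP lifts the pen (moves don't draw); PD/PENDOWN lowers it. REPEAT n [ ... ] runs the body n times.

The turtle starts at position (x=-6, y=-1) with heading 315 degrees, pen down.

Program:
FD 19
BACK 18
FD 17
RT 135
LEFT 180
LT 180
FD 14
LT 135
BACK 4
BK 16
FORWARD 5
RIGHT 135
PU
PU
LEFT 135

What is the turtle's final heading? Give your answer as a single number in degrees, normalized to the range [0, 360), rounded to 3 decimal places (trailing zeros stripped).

Executing turtle program step by step:
Start: pos=(-6,-1), heading=315, pen down
FD 19: (-6,-1) -> (7.435,-14.435) [heading=315, draw]
BK 18: (7.435,-14.435) -> (-5.293,-1.707) [heading=315, draw]
FD 17: (-5.293,-1.707) -> (6.728,-13.728) [heading=315, draw]
RT 135: heading 315 -> 180
LT 180: heading 180 -> 0
LT 180: heading 0 -> 180
FD 14: (6.728,-13.728) -> (-7.272,-13.728) [heading=180, draw]
LT 135: heading 180 -> 315
BK 4: (-7.272,-13.728) -> (-10.101,-10.899) [heading=315, draw]
BK 16: (-10.101,-10.899) -> (-21.414,0.414) [heading=315, draw]
FD 5: (-21.414,0.414) -> (-17.879,-3.121) [heading=315, draw]
RT 135: heading 315 -> 180
PU: pen up
PU: pen up
LT 135: heading 180 -> 315
Final: pos=(-17.879,-3.121), heading=315, 7 segment(s) drawn

Answer: 315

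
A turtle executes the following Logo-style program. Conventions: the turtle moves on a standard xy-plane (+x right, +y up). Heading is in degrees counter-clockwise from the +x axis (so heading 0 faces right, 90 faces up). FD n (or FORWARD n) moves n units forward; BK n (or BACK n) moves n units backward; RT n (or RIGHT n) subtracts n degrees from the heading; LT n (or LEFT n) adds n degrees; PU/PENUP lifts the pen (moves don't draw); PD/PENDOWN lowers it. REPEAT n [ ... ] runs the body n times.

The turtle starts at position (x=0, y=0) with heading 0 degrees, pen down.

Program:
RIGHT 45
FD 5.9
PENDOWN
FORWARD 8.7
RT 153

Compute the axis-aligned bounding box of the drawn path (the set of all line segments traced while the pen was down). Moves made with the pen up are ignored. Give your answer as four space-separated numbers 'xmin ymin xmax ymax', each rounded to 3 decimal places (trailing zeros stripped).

Answer: 0 -10.324 10.324 0

Derivation:
Executing turtle program step by step:
Start: pos=(0,0), heading=0, pen down
RT 45: heading 0 -> 315
FD 5.9: (0,0) -> (4.172,-4.172) [heading=315, draw]
PD: pen down
FD 8.7: (4.172,-4.172) -> (10.324,-10.324) [heading=315, draw]
RT 153: heading 315 -> 162
Final: pos=(10.324,-10.324), heading=162, 2 segment(s) drawn

Segment endpoints: x in {0, 4.172, 10.324}, y in {-10.324, -4.172, 0}
xmin=0, ymin=-10.324, xmax=10.324, ymax=0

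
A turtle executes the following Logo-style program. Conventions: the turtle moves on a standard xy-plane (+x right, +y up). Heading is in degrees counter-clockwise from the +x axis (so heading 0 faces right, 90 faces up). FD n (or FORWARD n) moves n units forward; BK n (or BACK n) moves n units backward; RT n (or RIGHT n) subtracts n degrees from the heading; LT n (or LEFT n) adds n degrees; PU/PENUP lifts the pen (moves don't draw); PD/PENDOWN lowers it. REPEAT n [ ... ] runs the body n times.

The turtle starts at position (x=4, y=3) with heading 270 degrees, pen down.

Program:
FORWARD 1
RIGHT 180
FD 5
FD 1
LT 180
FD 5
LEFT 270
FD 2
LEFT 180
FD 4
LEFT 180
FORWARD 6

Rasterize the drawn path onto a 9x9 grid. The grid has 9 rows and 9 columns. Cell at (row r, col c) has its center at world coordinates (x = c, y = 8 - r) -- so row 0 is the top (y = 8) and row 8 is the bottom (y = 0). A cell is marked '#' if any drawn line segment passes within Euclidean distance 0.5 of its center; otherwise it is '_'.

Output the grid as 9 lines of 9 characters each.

Segment 0: (4,3) -> (4,2)
Segment 1: (4,2) -> (4,7)
Segment 2: (4,7) -> (4,8)
Segment 3: (4,8) -> (4,3)
Segment 4: (4,3) -> (2,3)
Segment 5: (2,3) -> (6,3)
Segment 6: (6,3) -> (-0,3)

Answer: ____#____
____#____
____#____
____#____
____#____
#######__
____#____
_________
_________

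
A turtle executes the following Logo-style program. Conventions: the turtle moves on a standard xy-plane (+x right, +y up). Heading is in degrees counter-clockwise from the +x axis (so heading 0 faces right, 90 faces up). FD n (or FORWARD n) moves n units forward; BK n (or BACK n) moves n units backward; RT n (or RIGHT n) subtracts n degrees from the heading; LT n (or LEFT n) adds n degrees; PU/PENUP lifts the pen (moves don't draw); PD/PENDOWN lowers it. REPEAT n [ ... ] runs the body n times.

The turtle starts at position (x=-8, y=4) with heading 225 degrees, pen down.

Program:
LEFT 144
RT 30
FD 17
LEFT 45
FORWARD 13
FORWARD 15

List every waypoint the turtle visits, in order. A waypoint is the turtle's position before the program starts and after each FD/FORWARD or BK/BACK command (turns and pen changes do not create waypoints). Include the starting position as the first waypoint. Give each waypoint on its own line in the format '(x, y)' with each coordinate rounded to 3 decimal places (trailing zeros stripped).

Executing turtle program step by step:
Start: pos=(-8,4), heading=225, pen down
LT 144: heading 225 -> 9
RT 30: heading 9 -> 339
FD 17: (-8,4) -> (7.871,-2.092) [heading=339, draw]
LT 45: heading 339 -> 24
FD 13: (7.871,-2.092) -> (19.747,3.195) [heading=24, draw]
FD 15: (19.747,3.195) -> (33.45,9.296) [heading=24, draw]
Final: pos=(33.45,9.296), heading=24, 3 segment(s) drawn
Waypoints (4 total):
(-8, 4)
(7.871, -2.092)
(19.747, 3.195)
(33.45, 9.296)

Answer: (-8, 4)
(7.871, -2.092)
(19.747, 3.195)
(33.45, 9.296)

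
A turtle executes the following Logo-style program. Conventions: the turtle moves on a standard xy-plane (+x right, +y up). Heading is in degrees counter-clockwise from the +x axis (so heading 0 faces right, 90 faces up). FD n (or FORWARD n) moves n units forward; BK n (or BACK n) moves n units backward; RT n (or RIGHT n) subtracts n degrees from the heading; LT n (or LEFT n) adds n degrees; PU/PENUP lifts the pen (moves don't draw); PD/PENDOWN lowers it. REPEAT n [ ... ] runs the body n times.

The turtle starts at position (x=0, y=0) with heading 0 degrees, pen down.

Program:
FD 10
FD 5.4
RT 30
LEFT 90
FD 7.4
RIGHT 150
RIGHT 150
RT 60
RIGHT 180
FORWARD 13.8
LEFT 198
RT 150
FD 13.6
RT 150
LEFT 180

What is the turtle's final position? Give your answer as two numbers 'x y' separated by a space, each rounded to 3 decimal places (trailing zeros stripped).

Answer: 16.403 -18.477

Derivation:
Executing turtle program step by step:
Start: pos=(0,0), heading=0, pen down
FD 10: (0,0) -> (10,0) [heading=0, draw]
FD 5.4: (10,0) -> (15.4,0) [heading=0, draw]
RT 30: heading 0 -> 330
LT 90: heading 330 -> 60
FD 7.4: (15.4,0) -> (19.1,6.409) [heading=60, draw]
RT 150: heading 60 -> 270
RT 150: heading 270 -> 120
RT 60: heading 120 -> 60
RT 180: heading 60 -> 240
FD 13.8: (19.1,6.409) -> (12.2,-5.543) [heading=240, draw]
LT 198: heading 240 -> 78
RT 150: heading 78 -> 288
FD 13.6: (12.2,-5.543) -> (16.403,-18.477) [heading=288, draw]
RT 150: heading 288 -> 138
LT 180: heading 138 -> 318
Final: pos=(16.403,-18.477), heading=318, 5 segment(s) drawn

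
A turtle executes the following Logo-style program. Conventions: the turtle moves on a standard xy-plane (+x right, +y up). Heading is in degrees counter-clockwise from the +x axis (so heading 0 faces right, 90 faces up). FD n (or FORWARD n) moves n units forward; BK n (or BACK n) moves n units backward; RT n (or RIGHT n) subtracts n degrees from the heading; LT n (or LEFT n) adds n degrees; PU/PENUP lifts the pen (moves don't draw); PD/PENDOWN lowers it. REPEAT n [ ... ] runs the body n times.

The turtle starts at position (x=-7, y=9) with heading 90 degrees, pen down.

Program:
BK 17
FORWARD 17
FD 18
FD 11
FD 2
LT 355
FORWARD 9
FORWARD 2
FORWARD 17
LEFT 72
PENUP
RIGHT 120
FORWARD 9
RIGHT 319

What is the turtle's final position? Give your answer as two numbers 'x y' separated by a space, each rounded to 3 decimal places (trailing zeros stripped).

Answer: 2.628 73.31

Derivation:
Executing turtle program step by step:
Start: pos=(-7,9), heading=90, pen down
BK 17: (-7,9) -> (-7,-8) [heading=90, draw]
FD 17: (-7,-8) -> (-7,9) [heading=90, draw]
FD 18: (-7,9) -> (-7,27) [heading=90, draw]
FD 11: (-7,27) -> (-7,38) [heading=90, draw]
FD 2: (-7,38) -> (-7,40) [heading=90, draw]
LT 355: heading 90 -> 85
FD 9: (-7,40) -> (-6.216,48.966) [heading=85, draw]
FD 2: (-6.216,48.966) -> (-6.041,50.958) [heading=85, draw]
FD 17: (-6.041,50.958) -> (-4.56,67.893) [heading=85, draw]
LT 72: heading 85 -> 157
PU: pen up
RT 120: heading 157 -> 37
FD 9: (-4.56,67.893) -> (2.628,73.31) [heading=37, move]
RT 319: heading 37 -> 78
Final: pos=(2.628,73.31), heading=78, 8 segment(s) drawn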